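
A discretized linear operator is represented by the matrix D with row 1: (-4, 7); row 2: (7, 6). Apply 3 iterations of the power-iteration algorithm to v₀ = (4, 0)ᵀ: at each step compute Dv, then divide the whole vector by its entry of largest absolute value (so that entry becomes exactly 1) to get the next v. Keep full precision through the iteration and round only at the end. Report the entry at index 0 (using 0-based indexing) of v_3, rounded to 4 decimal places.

-0.3006

Dv0 = (-16.00000, 28.00000); divide by 28.00000 → v1 = (-0.57143, 1.00000)
Dv1 = (9.28571, 2.00000); divide by 9.28571 → v2 = (1.00000, 0.21538)
Dv2 = (-2.49231, 8.29231); divide by 8.29231 → v3 = (-0.30056, 1.00000)
Requested entry of v3: -648/2156 = -0.3006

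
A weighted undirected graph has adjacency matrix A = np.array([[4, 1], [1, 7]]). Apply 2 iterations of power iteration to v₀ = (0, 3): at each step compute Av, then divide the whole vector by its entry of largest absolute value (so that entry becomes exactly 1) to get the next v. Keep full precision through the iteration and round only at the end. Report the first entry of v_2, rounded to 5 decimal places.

Av0 = (3.000000, 21.000000); divide by 21.000000 → v1 = (0.142857, 1.000000)
Av1 = (1.571429, 7.142857); divide by 7.142857 → v2 = (0.220000, 1.000000)
Requested entry of v2: 33/150 = 0.22000

0.22000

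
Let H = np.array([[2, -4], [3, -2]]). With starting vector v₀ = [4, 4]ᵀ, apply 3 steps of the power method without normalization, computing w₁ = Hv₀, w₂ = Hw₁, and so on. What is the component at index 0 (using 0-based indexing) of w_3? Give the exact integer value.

w1 = Hv₀ = (2·4 + (-4)·4; 3·4 + (-2)·4) = (-8, 4)
w2 = Hw1 = (2·(-8) + (-4)·4; 3·(-8) + (-2)·4) = (-32, -32)
w3 = Hw2 = (64, -32)
The requested component of w3 is 64.

64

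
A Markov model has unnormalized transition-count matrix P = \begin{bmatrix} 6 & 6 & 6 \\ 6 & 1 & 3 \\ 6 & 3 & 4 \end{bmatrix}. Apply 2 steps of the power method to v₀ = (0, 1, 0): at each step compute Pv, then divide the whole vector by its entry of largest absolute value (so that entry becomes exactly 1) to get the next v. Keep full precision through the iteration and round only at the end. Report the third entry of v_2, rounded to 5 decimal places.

0.85000

Pv0 = (6.000000, 1.000000, 3.000000); divide by 6.000000 → v1 = (1.000000, 0.166667, 0.500000)
Pv1 = (10.000000, 7.666667, 8.500000); divide by 10.000000 → v2 = (1.000000, 0.766667, 0.850000)
Requested entry of v2: 51/60 = 0.85000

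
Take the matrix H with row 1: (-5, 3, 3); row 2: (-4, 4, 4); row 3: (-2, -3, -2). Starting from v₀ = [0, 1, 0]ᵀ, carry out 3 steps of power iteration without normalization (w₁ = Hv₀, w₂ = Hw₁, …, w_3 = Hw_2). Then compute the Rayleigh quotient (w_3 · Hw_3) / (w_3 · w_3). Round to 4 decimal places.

w1 = Hv₀ = (3, 4, -3)
w2 = Hw1 = (-12, -8, -12)
w3 = Hw2 = (0, -32, 72)
Hw3 = (120, 160, -48)
w3·Hw3 = 0·120 + (-32)·160 + 72·(-48) = -8576; w3·w3 = 0·0 + (-32)·(-32) + 72·72 = 6208
λ ≈ -8576/6208 = -1.3814

-1.3814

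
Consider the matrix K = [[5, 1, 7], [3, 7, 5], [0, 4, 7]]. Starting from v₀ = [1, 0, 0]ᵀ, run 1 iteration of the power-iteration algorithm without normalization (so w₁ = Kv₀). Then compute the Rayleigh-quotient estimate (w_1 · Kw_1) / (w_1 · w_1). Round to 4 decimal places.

w1 = Kv₀ = (5·1 + 1·0 + 7·0; 3·1 + 7·0 + 5·0; 0·1 + 4·0 + 7·0) = (5, 3, 0)
Kw1 = (28, 36, 12)
w1·Kw1 = 5·28 + 3·36 + 0·12 = 248; w1·w1 = 5·5 + 3·3 + 0·0 = 34
λ ≈ 248/34 = 7.2941

7.2941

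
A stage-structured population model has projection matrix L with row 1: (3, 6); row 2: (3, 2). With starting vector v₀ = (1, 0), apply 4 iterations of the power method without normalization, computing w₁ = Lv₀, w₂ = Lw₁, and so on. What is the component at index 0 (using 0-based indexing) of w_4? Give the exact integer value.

w1 = Lv₀ = (3, 3)
w2 = Lw1 = (27, 15)
w3 = Lw2 = (171, 111)
w4 = Lw3 = (1179, 735)
The requested component of w4 is 1179.

1179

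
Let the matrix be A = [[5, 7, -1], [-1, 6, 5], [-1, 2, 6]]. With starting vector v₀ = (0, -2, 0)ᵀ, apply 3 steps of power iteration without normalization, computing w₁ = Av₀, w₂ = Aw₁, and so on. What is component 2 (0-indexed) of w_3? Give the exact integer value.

-210

w1 = Av₀ = (5·0 + 7·(-2) + (-1)·0; (-1)·0 + 6·(-2) + 5·0; (-1)·0 + 2·(-2) + 6·0) = (-14, -12, -4)
w2 = Aw1 = (5·(-14) + 7·(-12) + (-1)·(-4); (-1)·(-14) + 6·(-12) + 5·(-4); (-1)·(-14) + 2·(-12) + 6·(-4)) = (-150, -78, -34)
w3 = Aw2 = (-1262, -488, -210)
The requested component of w3 is -210.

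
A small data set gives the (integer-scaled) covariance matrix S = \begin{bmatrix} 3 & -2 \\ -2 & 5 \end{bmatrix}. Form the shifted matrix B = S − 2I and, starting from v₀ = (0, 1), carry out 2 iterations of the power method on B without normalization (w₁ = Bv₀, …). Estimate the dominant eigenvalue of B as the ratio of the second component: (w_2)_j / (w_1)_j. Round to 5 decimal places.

B = S − 2I has rows (1, -2); (-2, 3)
w1 = Bv₀ = (1·0 + (-2)·1; (-2)·0 + 3·1) = (-2, 3)
w2 = Bw1 = (1·(-2) + (-2)·3; (-2)·(-2) + 3·3) = (-8, 13)
Ratio: 13/3 = 4.33333

4.33333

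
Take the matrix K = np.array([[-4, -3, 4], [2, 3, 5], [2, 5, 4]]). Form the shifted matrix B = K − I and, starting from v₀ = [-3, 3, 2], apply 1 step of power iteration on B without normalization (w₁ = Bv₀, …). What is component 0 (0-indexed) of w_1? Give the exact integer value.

14

B = K − I has rows (-5, -3, 4); (2, 2, 5); (2, 5, 3)
w1 = Bv₀ = ((-5)·(-3) + (-3)·3 + 4·2; 2·(-3) + 2·3 + 5·2; 2·(-3) + 5·3 + 3·2) = (14, 10, 15)
Requested component of w1: 14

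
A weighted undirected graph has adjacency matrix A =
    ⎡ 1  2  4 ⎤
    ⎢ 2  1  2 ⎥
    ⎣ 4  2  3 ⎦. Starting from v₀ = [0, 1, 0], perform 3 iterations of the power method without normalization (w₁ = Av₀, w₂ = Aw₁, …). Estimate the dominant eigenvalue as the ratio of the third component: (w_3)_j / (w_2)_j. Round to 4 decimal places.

w1 = Av₀ = (1·0 + 2·1 + 4·0; 2·0 + 1·1 + 2·0; 4·0 + 2·1 + 3·0) = (2, 1, 2)
w2 = Aw1 = (1·2 + 2·1 + 4·2; 2·2 + 1·1 + 2·2; 4·2 + 2·1 + 3·2) = (12, 9, 16)
w3 = Aw2 = (94, 65, 114)
Ratio at component: 114 / 16 = 7.1250

λ ≈ 7.1250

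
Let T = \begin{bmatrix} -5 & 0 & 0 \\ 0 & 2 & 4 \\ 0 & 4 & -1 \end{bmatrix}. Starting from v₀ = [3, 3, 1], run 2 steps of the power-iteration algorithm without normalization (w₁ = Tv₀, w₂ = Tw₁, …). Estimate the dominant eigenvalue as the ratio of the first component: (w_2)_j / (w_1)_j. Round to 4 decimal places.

λ ≈ -5.0000

w1 = Tv₀ = (-15, 10, 11)
w2 = Tw1 = (75, 64, 29)
Ratio at component: 75 / -15 = -5.0000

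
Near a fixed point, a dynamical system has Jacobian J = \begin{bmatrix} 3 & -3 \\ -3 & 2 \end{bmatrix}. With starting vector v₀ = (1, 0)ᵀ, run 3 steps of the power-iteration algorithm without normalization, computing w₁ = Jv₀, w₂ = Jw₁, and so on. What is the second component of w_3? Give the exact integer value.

w1 = Jv₀ = (3, -3)
w2 = Jw1 = (18, -15)
w3 = Jw2 = (99, -84)
The requested component of w3 is -84.

-84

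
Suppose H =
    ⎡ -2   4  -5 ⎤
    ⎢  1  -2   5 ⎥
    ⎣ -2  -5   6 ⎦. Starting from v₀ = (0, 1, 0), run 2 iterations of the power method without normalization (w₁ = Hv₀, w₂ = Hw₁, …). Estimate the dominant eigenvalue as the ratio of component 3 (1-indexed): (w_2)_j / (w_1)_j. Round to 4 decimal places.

w1 = Hv₀ = ((-2)·0 + 4·1 + (-5)·0; 1·0 + (-2)·1 + 5·0; (-2)·0 + (-5)·1 + 6·0) = (4, -2, -5)
w2 = Hw1 = ((-2)·4 + 4·(-2) + (-5)·(-5); 1·4 + (-2)·(-2) + 5·(-5); (-2)·4 + (-5)·(-2) + 6·(-5)) = (9, -17, -28)
Ratio at component: -28 / -5 = 5.6000

λ ≈ 5.6000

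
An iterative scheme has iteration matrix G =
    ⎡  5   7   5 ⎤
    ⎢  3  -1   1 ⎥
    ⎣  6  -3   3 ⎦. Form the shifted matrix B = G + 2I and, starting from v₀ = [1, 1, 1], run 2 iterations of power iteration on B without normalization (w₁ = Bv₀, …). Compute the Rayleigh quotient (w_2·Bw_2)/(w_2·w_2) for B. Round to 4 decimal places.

B = G + 2I has rows (7, 7, 5); (3, 1, 1); (6, -3, 5)
w1 = Bv₀ = (19, 5, 8)
w2 = Bw1 = (208, 70, 139)
Bw2 = (2641, 833, 1733)
w2·Bw2 = 848525; w2·w2 = 67485; μ ≈ 848525/67485 = 12.5735

12.5735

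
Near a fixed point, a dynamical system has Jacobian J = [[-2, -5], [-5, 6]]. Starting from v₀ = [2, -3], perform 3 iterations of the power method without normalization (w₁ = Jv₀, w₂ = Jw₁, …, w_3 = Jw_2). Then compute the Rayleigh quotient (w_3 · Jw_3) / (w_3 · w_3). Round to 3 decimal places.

λ ≈ 8.398

w1 = Jv₀ = ((-2)·2 + (-5)·(-3); (-5)·2 + 6·(-3)) = (11, -28)
w2 = Jw1 = ((-2)·11 + (-5)·(-28); (-5)·11 + 6·(-28)) = (118, -223)
w3 = Jw2 = (879, -1928)
Jw3 = (7882, -15963)
w3·Jw3 = 879·7882 + (-1928)·(-15963) = 37704942; w3·w3 = 879·879 + (-1928)·(-1928) = 4489825
λ ≈ 37704942/4489825 = 8.398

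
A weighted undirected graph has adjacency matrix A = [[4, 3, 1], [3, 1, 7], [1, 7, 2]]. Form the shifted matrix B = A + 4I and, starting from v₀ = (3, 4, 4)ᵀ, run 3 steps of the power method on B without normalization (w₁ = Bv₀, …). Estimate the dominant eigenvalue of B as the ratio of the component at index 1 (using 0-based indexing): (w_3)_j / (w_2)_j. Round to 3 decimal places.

B = A + 4I has rows (8, 3, 1); (3, 5, 7); (1, 7, 6)
w1 = Bv₀ = (8·3 + 3·4 + 1·4; 3·3 + 5·4 + 7·4; 1·3 + 7·4 + 6·4) = (40, 57, 55)
w2 = Bw1 = (8·40 + 3·57 + 1·55; 3·40 + 5·57 + 7·55; 1·40 + 7·57 + 6·55) = (546, 790, 769)
w3 = Bw2 = (7507, 10971, 10690)
Ratio: 10971/790 = 13.887

μ ≈ 13.887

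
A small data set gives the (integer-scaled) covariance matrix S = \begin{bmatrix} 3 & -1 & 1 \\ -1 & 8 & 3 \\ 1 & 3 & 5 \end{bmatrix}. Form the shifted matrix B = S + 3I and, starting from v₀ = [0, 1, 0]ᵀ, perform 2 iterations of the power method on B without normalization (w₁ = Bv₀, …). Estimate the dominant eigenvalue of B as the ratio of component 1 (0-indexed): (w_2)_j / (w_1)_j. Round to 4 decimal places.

11.9091

B = S + 3I has rows (6, -1, 1); (-1, 11, 3); (1, 3, 8)
w1 = Bv₀ = (-1, 11, 3)
w2 = Bw1 = (-14, 131, 56)
Ratio: 131/11 = 11.9091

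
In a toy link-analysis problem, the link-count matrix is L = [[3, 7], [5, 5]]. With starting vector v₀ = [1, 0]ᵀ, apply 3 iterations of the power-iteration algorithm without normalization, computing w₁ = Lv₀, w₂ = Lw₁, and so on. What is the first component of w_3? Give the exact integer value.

w1 = Lv₀ = (3·1 + 7·0; 5·1 + 5·0) = (3, 5)
w2 = Lw1 = (3·3 + 7·5; 5·3 + 5·5) = (44, 40)
w3 = Lw2 = (412, 420)
The requested component of w3 is 412.

412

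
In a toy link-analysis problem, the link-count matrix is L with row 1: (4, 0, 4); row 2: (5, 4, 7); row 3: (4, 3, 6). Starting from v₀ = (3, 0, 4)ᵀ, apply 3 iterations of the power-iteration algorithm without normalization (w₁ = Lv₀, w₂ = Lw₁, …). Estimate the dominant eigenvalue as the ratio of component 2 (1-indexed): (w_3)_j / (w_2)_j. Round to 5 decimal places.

w1 = Lv₀ = (4·3 + 0·0 + 4·4; 5·3 + 4·0 + 7·4; 4·3 + 3·0 + 6·4) = (28, 43, 36)
w2 = Lw1 = (4·28 + 0·43 + 4·36; 5·28 + 4·43 + 7·36; 4·28 + 3·43 + 6·36) = (256, 564, 457)
w3 = Lw2 = (2852, 6735, 5458)
Ratio at component: 6735 / 564 = 11.94149

11.94149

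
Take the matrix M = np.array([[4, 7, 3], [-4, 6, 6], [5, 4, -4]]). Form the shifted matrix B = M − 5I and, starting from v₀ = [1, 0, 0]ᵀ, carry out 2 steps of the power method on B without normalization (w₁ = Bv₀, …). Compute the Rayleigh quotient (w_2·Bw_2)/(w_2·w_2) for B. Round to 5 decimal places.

-9.81333

B = M − 5I has rows (-1, 7, 3); (-4, 1, 6); (5, 4, -9)
w1 = Bv₀ = ((-1)·1 + 7·0 + 3·0; (-4)·1 + 1·0 + 6·0; 5·1 + 4·0 + (-9)·0) = (-1, -4, 5)
w2 = Bw1 = ((-1)·(-1) + 7·(-4) + 3·5; (-4)·(-1) + 1·(-4) + 6·5; 5·(-1) + 4·(-4) + (-9)·5) = (-12, 30, -66)
Bw2 = (24, -318, 654)
w2·Bw2 = -52992; w2·w2 = 5400; μ ≈ -52992/5400 = -9.81333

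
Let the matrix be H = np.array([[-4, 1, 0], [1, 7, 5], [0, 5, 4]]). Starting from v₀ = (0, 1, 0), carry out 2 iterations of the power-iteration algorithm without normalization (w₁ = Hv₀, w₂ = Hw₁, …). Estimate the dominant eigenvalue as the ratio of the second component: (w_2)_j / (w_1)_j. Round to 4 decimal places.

10.7143

w1 = Hv₀ = ((-4)·0 + 1·1 + 0·0; 1·0 + 7·1 + 5·0; 0·0 + 5·1 + 4·0) = (1, 7, 5)
w2 = Hw1 = ((-4)·1 + 1·7 + 0·5; 1·1 + 7·7 + 5·5; 0·1 + 5·7 + 4·5) = (3, 75, 55)
Ratio at component: 75 / 7 = 10.7143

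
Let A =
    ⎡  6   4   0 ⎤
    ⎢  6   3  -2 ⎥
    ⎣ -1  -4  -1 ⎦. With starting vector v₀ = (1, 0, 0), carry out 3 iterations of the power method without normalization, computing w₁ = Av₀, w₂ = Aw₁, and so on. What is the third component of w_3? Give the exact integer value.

w1 = Av₀ = (6, 6, -1)
w2 = Aw1 = (60, 56, -29)
w3 = Aw2 = (584, 586, -255)
The requested component of w3 is -255.

-255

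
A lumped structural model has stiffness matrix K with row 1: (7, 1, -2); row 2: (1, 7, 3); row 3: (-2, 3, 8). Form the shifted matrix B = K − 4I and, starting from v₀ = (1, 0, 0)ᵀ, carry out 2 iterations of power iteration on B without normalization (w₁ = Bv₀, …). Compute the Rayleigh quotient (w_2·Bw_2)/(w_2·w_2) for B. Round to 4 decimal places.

μ ≈ 5.3249

B = K − 4I has rows (3, 1, -2); (1, 3, 3); (-2, 3, 4)
w1 = Bv₀ = (3·1 + 1·0 + (-2)·0; 1·1 + 3·0 + 3·0; (-2)·1 + 3·0 + 4·0) = (3, 1, -2)
w2 = Bw1 = (3·3 + 1·1 + (-2)·(-2); 1·3 + 3·1 + 3·(-2); (-2)·3 + 3·1 + 4·(-2)) = (14, 0, -11)
Bw2 = (64, -19, -72)
w2·Bw2 = 1688; w2·w2 = 317; μ ≈ 1688/317 = 5.3249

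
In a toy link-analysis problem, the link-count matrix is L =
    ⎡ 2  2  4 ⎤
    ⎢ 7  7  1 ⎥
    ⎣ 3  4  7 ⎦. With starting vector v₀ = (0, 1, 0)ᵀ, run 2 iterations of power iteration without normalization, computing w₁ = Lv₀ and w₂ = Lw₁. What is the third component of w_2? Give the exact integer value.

w1 = Lv₀ = (2·0 + 2·1 + 4·0; 7·0 + 7·1 + 1·0; 3·0 + 4·1 + 7·0) = (2, 7, 4)
w2 = Lw1 = (2·2 + 2·7 + 4·4; 7·2 + 7·7 + 1·4; 3·2 + 4·7 + 7·4) = (34, 67, 62)
The requested component of w2 is 62.

62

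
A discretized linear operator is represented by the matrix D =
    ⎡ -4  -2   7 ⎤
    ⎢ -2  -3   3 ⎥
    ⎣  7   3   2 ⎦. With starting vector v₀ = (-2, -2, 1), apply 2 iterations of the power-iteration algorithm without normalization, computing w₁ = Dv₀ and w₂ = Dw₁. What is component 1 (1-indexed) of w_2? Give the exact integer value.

-228

w1 = Dv₀ = ((-4)·(-2) + (-2)·(-2) + 7·1; (-2)·(-2) + (-3)·(-2) + 3·1; 7·(-2) + 3·(-2) + 2·1) = (19, 13, -18)
w2 = Dw1 = ((-4)·19 + (-2)·13 + 7·(-18); (-2)·19 + (-3)·13 + 3·(-18); 7·19 + 3·13 + 2·(-18)) = (-228, -131, 136)
The requested component of w2 is -228.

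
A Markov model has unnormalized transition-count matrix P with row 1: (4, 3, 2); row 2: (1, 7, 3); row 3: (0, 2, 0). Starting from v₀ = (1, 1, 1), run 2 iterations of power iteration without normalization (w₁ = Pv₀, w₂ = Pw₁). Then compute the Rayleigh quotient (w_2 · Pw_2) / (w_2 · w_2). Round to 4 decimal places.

w1 = Pv₀ = (9, 11, 2)
w2 = Pw1 = (73, 92, 22)
Pw2 = (612, 783, 184)
w2·Pw2 = 73·612 + 92·783 + 22·184 = 120760; w2·w2 = 73·73 + 92·92 + 22·22 = 14277
λ ≈ 120760/14277 = 8.4584

8.4584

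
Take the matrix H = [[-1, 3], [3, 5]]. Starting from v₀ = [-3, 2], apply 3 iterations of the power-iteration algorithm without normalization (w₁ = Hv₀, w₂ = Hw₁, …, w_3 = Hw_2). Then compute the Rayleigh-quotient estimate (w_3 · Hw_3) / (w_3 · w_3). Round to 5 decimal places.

w1 = Hv₀ = (9, 1)
w2 = Hw1 = (-6, 32)
w3 = Hw2 = (102, 142)
Hw3 = (324, 1016)
w3·Hw3 = 102·324 + 142·1016 = 177320; w3·w3 = 102·102 + 142·142 = 30568
λ ≈ 177320/30568 = 5.80084

λ ≈ 5.80084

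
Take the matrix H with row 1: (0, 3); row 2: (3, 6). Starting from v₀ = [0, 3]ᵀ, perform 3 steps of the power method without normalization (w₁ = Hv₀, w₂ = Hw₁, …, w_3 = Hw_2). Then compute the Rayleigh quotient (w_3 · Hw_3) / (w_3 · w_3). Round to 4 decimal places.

w1 = Hv₀ = (9, 18)
w2 = Hw1 = (54, 135)
w3 = Hw2 = (405, 972)
Hw3 = (2916, 7047)
w3·Hw3 = 405·2916 + 972·7047 = 8030664; w3·w3 = 405·405 + 972·972 = 1108809
λ ≈ 8030664/1108809 = 7.2426

7.2426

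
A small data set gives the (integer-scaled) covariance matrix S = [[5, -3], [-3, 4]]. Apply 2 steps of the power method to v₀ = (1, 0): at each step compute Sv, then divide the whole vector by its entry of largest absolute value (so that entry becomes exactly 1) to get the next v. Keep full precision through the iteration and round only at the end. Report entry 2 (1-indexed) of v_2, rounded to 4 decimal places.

-0.7941

Sv0 = (5.00000, -3.00000); divide by 5.00000 → v1 = (1.00000, -0.60000)
Sv1 = (6.80000, -5.40000); divide by 6.80000 → v2 = (1.00000, -0.79412)
Requested entry of v2: -27/34 = -0.7941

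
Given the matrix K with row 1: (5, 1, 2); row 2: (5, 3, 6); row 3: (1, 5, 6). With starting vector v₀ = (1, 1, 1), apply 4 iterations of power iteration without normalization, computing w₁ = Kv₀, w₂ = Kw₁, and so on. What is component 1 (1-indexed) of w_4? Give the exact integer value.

9468

w1 = Kv₀ = (8, 14, 12)
w2 = Kw1 = (78, 154, 150)
w3 = Kw2 = (844, 1752, 1748)
w4 = Kw3 = (9468, 19964, 20092)
The requested component of w4 is 9468.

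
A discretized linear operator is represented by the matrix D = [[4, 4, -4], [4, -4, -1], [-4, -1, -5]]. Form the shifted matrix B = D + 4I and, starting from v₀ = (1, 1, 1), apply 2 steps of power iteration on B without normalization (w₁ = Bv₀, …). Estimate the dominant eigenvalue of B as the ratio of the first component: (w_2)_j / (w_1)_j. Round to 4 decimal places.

B = D + 4I has rows (8, 4, -4); (4, 0, -1); (-4, -1, -1)
w1 = Bv₀ = (8·1 + 4·1 + (-4)·1; 4·1 + 0·1 + (-1)·1; (-4)·1 + (-1)·1 + (-1)·1) = (8, 3, -6)
w2 = Bw1 = (8·8 + 4·3 + (-4)·(-6); 4·8 + 0·3 + (-1)·(-6); (-4)·8 + (-1)·3 + (-1)·(-6)) = (100, 38, -29)
Ratio: 100/8 = 12.5000

μ ≈ 12.5000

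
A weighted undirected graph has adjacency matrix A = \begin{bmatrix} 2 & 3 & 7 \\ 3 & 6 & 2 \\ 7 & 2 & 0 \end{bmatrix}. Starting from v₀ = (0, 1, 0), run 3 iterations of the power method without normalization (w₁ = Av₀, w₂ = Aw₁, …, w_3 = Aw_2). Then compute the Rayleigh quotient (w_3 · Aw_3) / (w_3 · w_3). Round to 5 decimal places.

10.74973

w1 = Av₀ = (3, 6, 2)
w2 = Aw1 = (38, 49, 33)
w3 = Aw2 = (454, 474, 364)
Aw3 = (4878, 4934, 4126)
w3·Aw3 = 454·4878 + 474·4934 + 364·4126 = 6055192; w3·w3 = 454·454 + 474·474 + 364·364 = 563288
λ ≈ 6055192/563288 = 10.74973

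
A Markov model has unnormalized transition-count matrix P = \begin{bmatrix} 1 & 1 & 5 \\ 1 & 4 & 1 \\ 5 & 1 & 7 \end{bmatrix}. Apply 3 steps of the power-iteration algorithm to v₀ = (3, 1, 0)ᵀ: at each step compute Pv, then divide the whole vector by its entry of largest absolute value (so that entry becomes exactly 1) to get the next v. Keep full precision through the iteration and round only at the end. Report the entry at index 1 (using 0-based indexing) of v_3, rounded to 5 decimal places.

0.28591

Pv0 = (4.000000, 7.000000, 16.000000); divide by 16.000000 → v1 = (0.250000, 0.437500, 1.000000)
Pv1 = (5.687500, 3.000000, 8.687500); divide by 8.687500 → v2 = (0.654676, 0.345324, 1.000000)
Pv2 = (6.000000, 3.035971, 10.618705); divide by 10.618705 → v3 = (0.565041, 0.285908, 1.000000)
Requested entry of v3: 422/1476 = 0.28591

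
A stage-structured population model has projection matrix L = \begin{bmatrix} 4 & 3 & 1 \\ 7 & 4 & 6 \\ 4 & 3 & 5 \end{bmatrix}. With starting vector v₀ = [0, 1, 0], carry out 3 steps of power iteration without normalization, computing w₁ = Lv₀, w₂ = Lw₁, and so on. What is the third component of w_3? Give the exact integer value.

w1 = Lv₀ = (4·0 + 3·1 + 1·0; 7·0 + 4·1 + 6·0; 4·0 + 3·1 + 5·0) = (3, 4, 3)
w2 = Lw1 = (4·3 + 3·4 + 1·3; 7·3 + 4·4 + 6·3; 4·3 + 3·4 + 5·3) = (27, 55, 39)
w3 = Lw2 = (312, 643, 468)
The requested component of w3 is 468.

468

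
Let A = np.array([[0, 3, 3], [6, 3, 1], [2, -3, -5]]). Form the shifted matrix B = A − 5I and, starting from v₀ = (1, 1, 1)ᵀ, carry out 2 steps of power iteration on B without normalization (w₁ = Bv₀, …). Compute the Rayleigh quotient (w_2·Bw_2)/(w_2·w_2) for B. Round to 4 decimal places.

μ ≈ -10.0684

B = A − 5I has rows (-5, 3, 3); (6, -2, 1); (2, -3, -10)
w1 = Bv₀ = ((-5)·1 + 3·1 + 3·1; 6·1 + (-2)·1 + 1·1; 2·1 + (-3)·1 + (-10)·1) = (1, 5, -11)
w2 = Bw1 = ((-5)·1 + 3·5 + 3·(-11); 6·1 + (-2)·5 + 1·(-11); 2·1 + (-3)·5 + (-10)·(-11)) = (-23, -15, 97)
Bw2 = (361, -11, -971)
w2·Bw2 = -102325; w2·w2 = 10163; μ ≈ -102325/10163 = -10.0684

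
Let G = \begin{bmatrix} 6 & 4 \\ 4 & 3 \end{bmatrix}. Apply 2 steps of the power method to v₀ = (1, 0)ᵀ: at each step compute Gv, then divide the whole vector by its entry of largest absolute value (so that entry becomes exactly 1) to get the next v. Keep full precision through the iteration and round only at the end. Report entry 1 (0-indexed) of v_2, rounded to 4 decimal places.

0.6923

Gv0 = (6.00000, 4.00000); divide by 6.00000 → v1 = (1.00000, 0.66667)
Gv1 = (8.66667, 6.00000); divide by 8.66667 → v2 = (1.00000, 0.69231)
Requested entry of v2: 36/52 = 0.6923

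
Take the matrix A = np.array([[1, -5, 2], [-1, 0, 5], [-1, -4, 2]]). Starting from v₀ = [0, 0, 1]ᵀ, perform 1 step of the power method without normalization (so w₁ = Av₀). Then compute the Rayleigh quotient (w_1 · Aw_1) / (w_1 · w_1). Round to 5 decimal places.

-1.03030

w1 = Av₀ = (1·0 + (-5)·0 + 2·1; (-1)·0 + 0·0 + 5·1; (-1)·0 + (-4)·0 + 2·1) = (2, 5, 2)
Aw1 = (-19, 8, -18)
w1·Aw1 = 2·(-19) + 5·8 + 2·(-18) = -34; w1·w1 = 2·2 + 5·5 + 2·2 = 33
λ ≈ -34/33 = -1.03030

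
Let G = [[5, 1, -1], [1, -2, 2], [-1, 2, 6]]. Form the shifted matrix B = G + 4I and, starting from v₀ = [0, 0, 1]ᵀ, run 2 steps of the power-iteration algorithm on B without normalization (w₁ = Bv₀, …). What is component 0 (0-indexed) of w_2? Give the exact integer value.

-17

B = G + 4I has rows (9, 1, -1); (1, 2, 2); (-1, 2, 10)
w1 = Bv₀ = (9·0 + 1·0 + (-1)·1; 1·0 + 2·0 + 2·1; (-1)·0 + 2·0 + 10·1) = (-1, 2, 10)
w2 = Bw1 = (9·(-1) + 1·2 + (-1)·10; 1·(-1) + 2·2 + 2·10; (-1)·(-1) + 2·2 + 10·10) = (-17, 23, 105)
Requested component of w2: -17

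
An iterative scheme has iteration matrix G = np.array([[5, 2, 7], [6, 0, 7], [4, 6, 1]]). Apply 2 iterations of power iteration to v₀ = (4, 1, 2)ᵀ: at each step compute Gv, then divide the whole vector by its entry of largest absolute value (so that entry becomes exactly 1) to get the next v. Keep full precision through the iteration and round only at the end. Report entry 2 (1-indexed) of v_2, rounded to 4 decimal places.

Gv0 = (36.00000, 38.00000, 24.00000); divide by 38.00000 → v1 = (0.94737, 1.00000, 0.63158)
Gv1 = (11.15789, 10.10526, 10.42105); divide by 11.15789 → v2 = (1.00000, 0.90566, 0.93396)
Requested entry of v2: 384/424 = 0.9057

0.9057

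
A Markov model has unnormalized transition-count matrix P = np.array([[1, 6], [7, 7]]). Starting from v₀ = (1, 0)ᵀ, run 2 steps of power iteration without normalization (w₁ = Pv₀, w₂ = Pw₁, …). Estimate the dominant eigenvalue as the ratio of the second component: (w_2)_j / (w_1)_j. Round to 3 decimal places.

λ ≈ 8.000

w1 = Pv₀ = (1·1 + 6·0; 7·1 + 7·0) = (1, 7)
w2 = Pw1 = (1·1 + 6·7; 7·1 + 7·7) = (43, 56)
Ratio at component: 56 / 7 = 8.000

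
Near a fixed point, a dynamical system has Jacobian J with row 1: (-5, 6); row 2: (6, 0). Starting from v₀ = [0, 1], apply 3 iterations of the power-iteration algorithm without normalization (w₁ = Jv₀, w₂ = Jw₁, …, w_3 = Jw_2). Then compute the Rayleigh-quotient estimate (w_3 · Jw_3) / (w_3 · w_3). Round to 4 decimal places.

w1 = Jv₀ = ((-5)·0 + 6·1; 6·0 + 0·1) = (6, 0)
w2 = Jw1 = ((-5)·6 + 6·0; 6·6 + 0·0) = (-30, 36)
w3 = Jw2 = (366, -180)
Jw3 = (-2910, 2196)
w3·Jw3 = 366·(-2910) + (-180)·2196 = -1460340; w3·w3 = 366·366 + (-180)·(-180) = 166356
λ ≈ -1460340/166356 = -8.7784

λ ≈ -8.7784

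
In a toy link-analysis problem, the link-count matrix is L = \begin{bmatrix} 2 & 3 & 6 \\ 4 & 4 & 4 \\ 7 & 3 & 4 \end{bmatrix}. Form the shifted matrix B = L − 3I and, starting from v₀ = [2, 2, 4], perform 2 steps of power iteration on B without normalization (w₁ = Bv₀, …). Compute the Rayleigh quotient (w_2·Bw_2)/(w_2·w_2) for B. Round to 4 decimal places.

B = L − 3I has rows (-1, 3, 6); (4, 1, 4); (7, 3, 1)
w1 = Bv₀ = ((-1)·2 + 3·2 + 6·4; 4·2 + 1·2 + 4·4; 7·2 + 3·2 + 1·4) = (28, 26, 24)
w2 = Bw1 = ((-1)·28 + 3·26 + 6·24; 4·28 + 1·26 + 4·24; 7·28 + 3·26 + 1·24) = (194, 234, 298)
Bw2 = (2296, 2202, 2358)
w2·Bw2 = 1663376; w2·w2 = 181196; μ ≈ 1663376/181196 = 9.1800

μ ≈ 9.1800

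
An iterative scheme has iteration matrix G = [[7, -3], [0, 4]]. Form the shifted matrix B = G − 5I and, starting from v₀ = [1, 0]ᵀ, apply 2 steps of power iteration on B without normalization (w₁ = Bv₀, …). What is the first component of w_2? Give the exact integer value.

B = G − 5I has rows (2, -3); (0, -1)
w1 = Bv₀ = (2·1 + (-3)·0; 0·1 + (-1)·0) = (2, 0)
w2 = Bw1 = (2·2 + (-3)·0; 0·2 + (-1)·0) = (4, 0)
Requested component of w2: 4

4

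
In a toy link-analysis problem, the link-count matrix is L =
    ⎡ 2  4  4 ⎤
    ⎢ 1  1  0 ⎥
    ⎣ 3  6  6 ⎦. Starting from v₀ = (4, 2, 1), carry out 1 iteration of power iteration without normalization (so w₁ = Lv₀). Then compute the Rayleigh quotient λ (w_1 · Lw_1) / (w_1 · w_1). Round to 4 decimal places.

λ ≈ 9.0689

w1 = Lv₀ = (2·4 + 4·2 + 4·1; 1·4 + 1·2 + 0·1; 3·4 + 6·2 + 6·1) = (20, 6, 30)
Lw1 = (184, 26, 276)
w1·Lw1 = 20·184 + 6·26 + 30·276 = 12116; w1·w1 = 20·20 + 6·6 + 30·30 = 1336
λ ≈ 12116/1336 = 9.0689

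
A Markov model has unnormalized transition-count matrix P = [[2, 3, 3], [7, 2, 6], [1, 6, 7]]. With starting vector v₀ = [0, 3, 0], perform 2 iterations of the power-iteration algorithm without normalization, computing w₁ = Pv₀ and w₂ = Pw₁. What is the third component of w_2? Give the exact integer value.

171

w1 = Pv₀ = (2·0 + 3·3 + 3·0; 7·0 + 2·3 + 6·0; 1·0 + 6·3 + 7·0) = (9, 6, 18)
w2 = Pw1 = (2·9 + 3·6 + 3·18; 7·9 + 2·6 + 6·18; 1·9 + 6·6 + 7·18) = (90, 183, 171)
The requested component of w2 is 171.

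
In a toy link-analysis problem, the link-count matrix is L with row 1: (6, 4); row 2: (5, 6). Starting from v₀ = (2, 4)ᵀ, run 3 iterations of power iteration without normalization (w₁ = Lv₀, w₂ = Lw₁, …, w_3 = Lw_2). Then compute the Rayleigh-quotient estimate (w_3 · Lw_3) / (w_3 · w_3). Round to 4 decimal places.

10.4713

w1 = Lv₀ = (28, 34)
w2 = Lw1 = (304, 344)
w3 = Lw2 = (3200, 3584)
Lw3 = (33536, 37504)
w3·Lw3 = 3200·33536 + 3584·37504 = 241729536; w3·w3 = 3200·3200 + 3584·3584 = 23085056
λ ≈ 241729536/23085056 = 10.4713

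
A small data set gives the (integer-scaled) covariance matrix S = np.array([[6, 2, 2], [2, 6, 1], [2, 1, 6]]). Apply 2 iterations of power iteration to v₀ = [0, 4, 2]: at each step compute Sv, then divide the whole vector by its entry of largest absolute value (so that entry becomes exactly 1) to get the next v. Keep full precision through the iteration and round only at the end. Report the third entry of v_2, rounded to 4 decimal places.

0.7449

Sv0 = (12.00000, 26.00000, 16.00000); divide by 26.00000 → v1 = (0.46154, 1.00000, 0.61538)
Sv1 = (6.00000, 7.53846, 5.61538); divide by 7.53846 → v2 = (0.79592, 1.00000, 0.74490)
Requested entry of v2: 146/196 = 0.7449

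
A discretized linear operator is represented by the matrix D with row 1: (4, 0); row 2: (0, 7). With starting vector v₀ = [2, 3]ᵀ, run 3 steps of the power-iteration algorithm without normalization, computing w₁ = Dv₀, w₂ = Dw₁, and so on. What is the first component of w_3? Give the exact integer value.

w1 = Dv₀ = (8, 21)
w2 = Dw1 = (32, 147)
w3 = Dw2 = (128, 1029)
The requested component of w3 is 128.

128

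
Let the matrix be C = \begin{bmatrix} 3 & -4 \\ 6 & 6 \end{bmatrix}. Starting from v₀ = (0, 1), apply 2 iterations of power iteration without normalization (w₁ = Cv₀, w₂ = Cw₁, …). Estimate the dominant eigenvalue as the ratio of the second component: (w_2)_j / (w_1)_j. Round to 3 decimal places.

λ ≈ 2.000

w1 = Cv₀ = (3·0 + (-4)·1; 6·0 + 6·1) = (-4, 6)
w2 = Cw1 = (3·(-4) + (-4)·6; 6·(-4) + 6·6) = (-36, 12)
Ratio at component: 12 / 6 = 2.000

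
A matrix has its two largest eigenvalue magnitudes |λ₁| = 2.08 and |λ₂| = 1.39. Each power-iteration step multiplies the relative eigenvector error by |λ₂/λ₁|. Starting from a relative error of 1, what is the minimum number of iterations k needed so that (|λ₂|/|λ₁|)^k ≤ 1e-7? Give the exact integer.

|λ₂/λ₁| = 1.39/2.08 = 0.66827
Need k ≥ ln(1e-7) / ln(0.66827) = -16.1181 / -0.4031 ≈ 39.989
Smallest integer k satisfying the bound: 40

40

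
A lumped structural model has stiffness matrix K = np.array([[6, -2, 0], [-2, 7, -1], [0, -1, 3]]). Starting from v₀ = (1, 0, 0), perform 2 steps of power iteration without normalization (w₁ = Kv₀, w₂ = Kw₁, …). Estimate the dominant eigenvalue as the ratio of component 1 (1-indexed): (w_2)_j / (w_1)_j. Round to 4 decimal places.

w1 = Kv₀ = (6·1 + (-2)·0 + 0·0; (-2)·1 + 7·0 + (-1)·0; 0·1 + (-1)·0 + 3·0) = (6, -2, 0)
w2 = Kw1 = (6·6 + (-2)·(-2) + 0·0; (-2)·6 + 7·(-2) + (-1)·0; 0·6 + (-1)·(-2) + 3·0) = (40, -26, 2)
Ratio at component: 40 / 6 = 6.6667

6.6667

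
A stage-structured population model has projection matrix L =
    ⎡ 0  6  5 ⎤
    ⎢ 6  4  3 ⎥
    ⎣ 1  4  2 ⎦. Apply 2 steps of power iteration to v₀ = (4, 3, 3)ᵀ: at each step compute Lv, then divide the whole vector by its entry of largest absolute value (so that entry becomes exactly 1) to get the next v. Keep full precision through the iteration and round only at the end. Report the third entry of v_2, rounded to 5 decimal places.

0.57883

Lv0 = (33.000000, 45.000000, 22.000000); divide by 45.000000 → v1 = (0.733333, 1.000000, 0.488889)
Lv1 = (8.444444, 9.866667, 5.711111); divide by 9.866667 → v2 = (0.855856, 1.000000, 0.578829)
Requested entry of v2: 257/444 = 0.57883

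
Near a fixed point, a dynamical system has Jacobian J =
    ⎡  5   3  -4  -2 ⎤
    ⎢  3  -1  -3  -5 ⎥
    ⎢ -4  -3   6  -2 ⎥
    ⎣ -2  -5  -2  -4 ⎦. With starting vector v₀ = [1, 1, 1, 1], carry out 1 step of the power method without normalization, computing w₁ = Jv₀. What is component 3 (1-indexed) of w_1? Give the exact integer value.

w1 = Jv₀ = (5·1 + 3·1 + (-4)·1 + (-2)·1; 3·1 + (-1)·1 + (-3)·1 + (-5)·1; (-4)·1 + (-3)·1 + 6·1 + (-2)·1; (-2)·1 + (-5)·1 + (-2)·1 + (-4)·1) = (2, -6, -3, -13)
The requested component of w1 is -3.

-3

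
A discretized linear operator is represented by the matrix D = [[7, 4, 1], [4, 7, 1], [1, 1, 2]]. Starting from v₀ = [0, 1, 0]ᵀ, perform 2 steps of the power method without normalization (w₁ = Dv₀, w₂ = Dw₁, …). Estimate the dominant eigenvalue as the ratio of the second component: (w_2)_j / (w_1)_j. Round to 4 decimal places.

w1 = Dv₀ = (7·0 + 4·1 + 1·0; 4·0 + 7·1 + 1·0; 1·0 + 1·1 + 2·0) = (4, 7, 1)
w2 = Dw1 = (7·4 + 4·7 + 1·1; 4·4 + 7·7 + 1·1; 1·4 + 1·7 + 2·1) = (57, 66, 13)
Ratio at component: 66 / 7 = 9.4286

9.4286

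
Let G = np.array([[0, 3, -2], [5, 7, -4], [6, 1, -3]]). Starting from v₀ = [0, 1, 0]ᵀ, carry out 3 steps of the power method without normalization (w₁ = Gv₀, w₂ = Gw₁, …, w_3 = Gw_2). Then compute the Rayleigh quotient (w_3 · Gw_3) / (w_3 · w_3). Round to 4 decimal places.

w1 = Gv₀ = (0·0 + 3·1 + (-2)·0; 5·0 + 7·1 + (-4)·0; 6·0 + 1·1 + (-3)·0) = (3, 7, 1)
w2 = Gw1 = (0·3 + 3·7 + (-2)·1; 5·3 + 7·7 + (-4)·1; 6·3 + 1·7 + (-3)·1) = (19, 60, 22)
w3 = Gw2 = (136, 427, 108)
Gw3 = (1065, 3237, 919)
w3·Gw3 = 136·1065 + 427·3237 + 108·919 = 1626291; w3·w3 = 136·136 + 427·427 + 108·108 = 212489
λ ≈ 1626291/212489 = 7.6535

7.6535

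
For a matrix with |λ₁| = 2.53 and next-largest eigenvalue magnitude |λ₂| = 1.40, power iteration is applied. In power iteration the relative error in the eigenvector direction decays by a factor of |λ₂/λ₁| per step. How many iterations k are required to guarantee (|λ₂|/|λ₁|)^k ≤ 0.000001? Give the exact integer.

|λ₂/λ₁| = 1.40/2.53 = 0.55336
Need k ≥ ln(0.000001) / ln(0.55336) = -13.8155 / -0.5917 ≈ 23.347
Smallest integer k satisfying the bound: 24

24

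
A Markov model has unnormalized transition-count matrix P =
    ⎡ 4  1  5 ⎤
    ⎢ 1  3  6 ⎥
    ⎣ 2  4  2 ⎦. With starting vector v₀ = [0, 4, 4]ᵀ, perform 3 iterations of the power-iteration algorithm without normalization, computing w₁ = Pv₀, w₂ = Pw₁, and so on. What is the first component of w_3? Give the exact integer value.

2484

w1 = Pv₀ = (24, 36, 24)
w2 = Pw1 = (252, 276, 240)
w3 = Pw2 = (2484, 2520, 2088)
The requested component of w3 is 2484.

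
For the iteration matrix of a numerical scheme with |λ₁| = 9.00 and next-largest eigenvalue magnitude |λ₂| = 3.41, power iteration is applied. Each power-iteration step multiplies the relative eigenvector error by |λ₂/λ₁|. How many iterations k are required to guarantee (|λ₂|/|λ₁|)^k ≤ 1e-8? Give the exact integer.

|λ₂/λ₁| = 3.41/9.00 = 0.37889
Need k ≥ ln(1e-8) / ln(0.37889) = -18.4207 / -0.9705 ≈ 18.980
Smallest integer k satisfying the bound: 19

19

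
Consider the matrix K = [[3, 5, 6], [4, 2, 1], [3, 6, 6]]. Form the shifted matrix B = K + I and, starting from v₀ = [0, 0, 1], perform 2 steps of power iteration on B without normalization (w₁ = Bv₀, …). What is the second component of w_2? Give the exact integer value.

B = K + I has rows (4, 5, 6); (4, 3, 1); (3, 6, 7)
w1 = Bv₀ = (4·0 + 5·0 + 6·1; 4·0 + 3·0 + 1·1; 3·0 + 6·0 + 7·1) = (6, 1, 7)
w2 = Bw1 = (4·6 + 5·1 + 6·7; 4·6 + 3·1 + 1·7; 3·6 + 6·1 + 7·7) = (71, 34, 73)
Requested component of w2: 34

34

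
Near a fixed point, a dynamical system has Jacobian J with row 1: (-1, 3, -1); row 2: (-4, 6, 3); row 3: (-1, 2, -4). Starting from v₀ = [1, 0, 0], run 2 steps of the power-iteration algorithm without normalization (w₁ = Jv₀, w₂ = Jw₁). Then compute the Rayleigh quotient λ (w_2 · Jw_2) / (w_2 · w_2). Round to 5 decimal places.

w1 = Jv₀ = ((-1)·1 + 3·0 + (-1)·0; (-4)·1 + 6·0 + 3·0; (-1)·1 + 2·0 + (-4)·0) = (-1, -4, -1)
w2 = Jw1 = ((-1)·(-1) + 3·(-4) + (-1)·(-1); (-4)·(-1) + 6·(-4) + 3·(-1); (-1)·(-1) + 2·(-4) + (-4)·(-1)) = (-10, -23, -3)
Jw2 = (-56, -107, -24)
w2·Jw2 = (-10)·(-56) + (-23)·(-107) + (-3)·(-24) = 3093; w2·w2 = (-10)·(-10) + (-23)·(-23) + (-3)·(-3) = 638
λ ≈ 3093/638 = 4.84796

λ ≈ 4.84796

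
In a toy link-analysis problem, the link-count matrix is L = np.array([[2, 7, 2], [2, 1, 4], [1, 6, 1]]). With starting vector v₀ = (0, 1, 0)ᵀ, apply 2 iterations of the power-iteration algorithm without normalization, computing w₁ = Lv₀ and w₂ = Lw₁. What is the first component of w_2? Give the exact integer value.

33

w1 = Lv₀ = (7, 1, 6)
w2 = Lw1 = (33, 39, 19)
The requested component of w2 is 33.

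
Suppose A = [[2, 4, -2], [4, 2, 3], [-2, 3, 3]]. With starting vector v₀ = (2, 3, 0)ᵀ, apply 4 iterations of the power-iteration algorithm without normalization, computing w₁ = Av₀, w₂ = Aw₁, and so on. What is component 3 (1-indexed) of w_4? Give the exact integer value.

w1 = Av₀ = (16, 14, 5)
w2 = Aw1 = (78, 107, 25)
w3 = Aw2 = (534, 601, 240)
w4 = Aw3 = (2992, 4058, 1455)
The requested component of w4 is 1455.

1455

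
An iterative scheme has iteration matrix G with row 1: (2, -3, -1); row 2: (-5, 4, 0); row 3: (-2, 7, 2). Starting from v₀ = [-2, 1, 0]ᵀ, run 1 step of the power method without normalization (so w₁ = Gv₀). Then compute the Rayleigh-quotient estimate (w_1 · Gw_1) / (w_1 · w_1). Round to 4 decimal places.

λ ≈ 8.7896

w1 = Gv₀ = (2·(-2) + (-3)·1 + (-1)·0; (-5)·(-2) + 4·1 + 0·0; (-2)·(-2) + 7·1 + 2·0) = (-7, 14, 11)
Gw1 = (-67, 91, 134)
w1·Gw1 = (-7)·(-67) + 14·91 + 11·134 = 3217; w1·w1 = (-7)·(-7) + 14·14 + 11·11 = 366
λ ≈ 3217/366 = 8.7896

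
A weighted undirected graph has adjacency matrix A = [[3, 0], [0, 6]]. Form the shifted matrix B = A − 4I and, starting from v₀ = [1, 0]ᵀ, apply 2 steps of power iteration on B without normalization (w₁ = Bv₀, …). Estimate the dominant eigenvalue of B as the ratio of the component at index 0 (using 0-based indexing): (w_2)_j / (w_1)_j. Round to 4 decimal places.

B = A − 4I has rows (-1, 0); (0, 2)
w1 = Bv₀ = ((-1)·1 + 0·0; 0·1 + 2·0) = (-1, 0)
w2 = Bw1 = ((-1)·(-1) + 0·0; 0·(-1) + 2·0) = (1, 0)
Ratio: 1/-1 = -1.0000

μ ≈ -1.0000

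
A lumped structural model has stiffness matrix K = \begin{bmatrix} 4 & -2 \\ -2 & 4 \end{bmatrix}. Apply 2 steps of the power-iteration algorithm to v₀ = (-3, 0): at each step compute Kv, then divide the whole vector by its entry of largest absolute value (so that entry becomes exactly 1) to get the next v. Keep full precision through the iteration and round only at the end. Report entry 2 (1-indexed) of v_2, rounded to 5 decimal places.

Kv0 = (-12.000000, 6.000000); divide by -12.000000 → v1 = (1.000000, -0.500000)
Kv1 = (5.000000, -4.000000); divide by 5.000000 → v2 = (1.000000, -0.800000)
Requested entry of v2: 48/-60 = -0.80000

-0.80000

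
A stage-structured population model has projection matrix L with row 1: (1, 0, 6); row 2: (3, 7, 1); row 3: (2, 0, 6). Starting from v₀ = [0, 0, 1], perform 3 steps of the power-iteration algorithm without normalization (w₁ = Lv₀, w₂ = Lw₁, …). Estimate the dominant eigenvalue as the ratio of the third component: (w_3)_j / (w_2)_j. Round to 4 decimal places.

w1 = Lv₀ = (6, 1, 6)
w2 = Lw1 = (42, 31, 48)
w3 = Lw2 = (330, 391, 372)
Ratio at component: 372 / 48 = 7.7500

λ ≈ 7.7500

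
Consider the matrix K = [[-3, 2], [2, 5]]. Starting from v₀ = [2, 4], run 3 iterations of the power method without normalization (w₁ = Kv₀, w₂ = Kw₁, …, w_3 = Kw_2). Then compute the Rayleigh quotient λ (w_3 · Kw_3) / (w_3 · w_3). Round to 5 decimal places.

w1 = Kv₀ = (2, 24)
w2 = Kw1 = (42, 124)
w3 = Kw2 = (122, 704)
Kw3 = (1042, 3764)
w3·Kw3 = 122·1042 + 704·3764 = 2776980; w3·w3 = 122·122 + 704·704 = 510500
λ ≈ 2776980/510500 = 5.43973

5.43973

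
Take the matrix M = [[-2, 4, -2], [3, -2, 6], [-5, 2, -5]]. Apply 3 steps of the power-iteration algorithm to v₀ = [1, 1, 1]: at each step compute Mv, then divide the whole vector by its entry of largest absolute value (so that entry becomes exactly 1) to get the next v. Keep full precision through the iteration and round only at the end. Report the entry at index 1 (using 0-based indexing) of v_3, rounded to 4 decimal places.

-0.9446

Mv0 = (0.00000, 7.00000, -8.00000); divide by -8.00000 → v1 = (0.00000, -0.87500, 1.00000)
Mv1 = (-5.50000, 7.75000, -6.75000); divide by 7.75000 → v2 = (-0.70968, 1.00000, -0.87097)
Mv2 = (7.16129, -9.35484, 9.90323); divide by 9.90323 → v3 = (0.72313, -0.94463, 1.00000)
Requested entry of v3: 580/-614 = -0.9446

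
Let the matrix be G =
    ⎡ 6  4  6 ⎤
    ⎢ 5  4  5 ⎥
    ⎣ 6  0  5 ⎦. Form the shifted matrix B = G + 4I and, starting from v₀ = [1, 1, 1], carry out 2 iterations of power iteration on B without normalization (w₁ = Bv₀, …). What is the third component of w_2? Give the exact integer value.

255

B = G + 4I has rows (10, 4, 6); (5, 8, 5); (6, 0, 9)
w1 = Bv₀ = (20, 18, 15)
w2 = Bw1 = (362, 319, 255)
Requested component of w2: 255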